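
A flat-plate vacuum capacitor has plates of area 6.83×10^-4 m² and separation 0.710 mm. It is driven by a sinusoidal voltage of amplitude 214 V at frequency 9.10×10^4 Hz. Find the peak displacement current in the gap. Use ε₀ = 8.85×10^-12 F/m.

1.04×10^-3 A

C = ε₀A/d = (8.85×10^-12)(6.83×10^-4)/(7.10×10^-4) = 8.513×10^-12 F; ω = 2πf = 5.718×10^5 rad/s.
I_d = C dV/dt, so |I_d|_max = C V₀ ω = (8.513×10^-12)(214)(5.718×10^5) = 1.04×10^-3 A.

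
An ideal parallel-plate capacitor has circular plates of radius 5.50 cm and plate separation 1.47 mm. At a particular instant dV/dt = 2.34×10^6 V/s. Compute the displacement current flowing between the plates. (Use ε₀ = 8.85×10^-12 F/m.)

C = ε₀A/d = (8.85×10^-12)(9.503×10^-3)/(1.47×10^-3) = 5.721×10^-11 F.
I_d = C dV/dt = (5.721×10^-11)(2.34×10^6) = 1.34×10^-4 A.

1.34×10^-4 A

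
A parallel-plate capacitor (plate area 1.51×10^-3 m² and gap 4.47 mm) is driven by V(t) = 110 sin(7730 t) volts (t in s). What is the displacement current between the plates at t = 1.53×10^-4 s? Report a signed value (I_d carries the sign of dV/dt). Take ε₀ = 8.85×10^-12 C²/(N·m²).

dV/dt = (110)(7730)·cos(1.18269) = 3.218×10^5 V/s.
I_d = C dV/dt with C = ε₀A/d = (8.85×10^-12)(1.51×10^-3)/(4.47×10^-3) = 2.990×10^-12 F, so I_d = (2.990×10^-12)(3.218×10^5) = 9.62×10^-7 A.

9.62×10^-7 A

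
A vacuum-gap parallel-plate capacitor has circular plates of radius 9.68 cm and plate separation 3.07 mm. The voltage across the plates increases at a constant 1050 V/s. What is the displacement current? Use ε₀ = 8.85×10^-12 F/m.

E = V/d so dE/dt = (dV/dt)/d = 3.420×10^5 V/(m·s), and I_d = ε₀ A dE/dt = (8.85×10^-12)(0.02944)(3.420×10^5) = 8.91×10^-8 A.

8.91×10^-8 A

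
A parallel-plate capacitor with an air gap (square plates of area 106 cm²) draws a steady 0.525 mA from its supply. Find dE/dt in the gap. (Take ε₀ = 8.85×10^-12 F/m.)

The displacement current between the plates equals the conduction current, I_d = 0.525 mA.
Inverting I_d = ε₀ A dE/dt gives dE/dt = 5.25×10^-4 / (8.85×10^-12 · 0.0106) = 5.60×10^9 V/(m·s).

5.60×10^9 V/(m·s)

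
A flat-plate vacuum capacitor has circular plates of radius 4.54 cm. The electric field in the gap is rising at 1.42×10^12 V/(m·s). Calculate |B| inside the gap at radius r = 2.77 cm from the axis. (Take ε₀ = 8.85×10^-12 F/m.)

I_d = ε₀ dΦ_E/dt = ε₀ πR² (dE/dt) = (8.85×10^-12)(6.475×10^-3)(1.42×10^12) = 0.08137 A through the full plate area.
∮B·dl = μ₀ I_d,enc with I_d,enc = I_d r²/R² = 0.03029 A; so B = μ₀ I_d,enc/(2πr) = 2.19×10^-7 T.

2.19×10^-7 T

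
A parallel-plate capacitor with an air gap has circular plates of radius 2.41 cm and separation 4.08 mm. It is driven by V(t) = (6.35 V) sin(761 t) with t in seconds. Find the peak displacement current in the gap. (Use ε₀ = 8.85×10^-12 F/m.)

1.91×10^-8 A

(dE/dt)_max = V₀ω/d = 1.184×10^6 V/(m·s); ω = 761 rad/s.
I_d,max = ε₀ A (dE/dt)_max = (8.85×10^-12)(1.825×10^-3)(1.184×10^6) = 1.91×10^-8 A.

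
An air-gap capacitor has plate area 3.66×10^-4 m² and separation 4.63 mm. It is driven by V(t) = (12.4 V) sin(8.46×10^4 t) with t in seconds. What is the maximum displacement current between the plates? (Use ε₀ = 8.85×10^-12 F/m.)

C = ε₀A/d = (8.85×10^-12)(3.66×10^-4)/(4.63×10^-3) = 6.996×10^-13 F; ω = 8.46×10^4 rad/s.
I_d = C dV/dt, so |I_d|_max = C V₀ ω = (6.996×10^-13)(12.4)(8.46×10^4) = 7.34×10^-7 A.

7.34×10^-7 A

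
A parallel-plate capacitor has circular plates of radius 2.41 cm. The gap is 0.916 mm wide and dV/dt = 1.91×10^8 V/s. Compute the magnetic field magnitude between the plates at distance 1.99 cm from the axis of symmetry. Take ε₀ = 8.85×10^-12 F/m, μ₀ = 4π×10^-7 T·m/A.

2.31×10^-8 T

dE/dt = (dV/dt)/d = 2.085×10^11 V/(m·s); I_d = ε₀(πR²)(dE/dt) = (8.85×10^-12)(1.825×10^-3)(2.085×10^11) = 3.368×10^-3 A.
∮B·dl = μ₀ I_d,enc with I_d,enc = I_d r²/R² = 2.296×10^-3 A; so B = μ₀ I_d,enc/(2πr) = 2.31×10^-8 T.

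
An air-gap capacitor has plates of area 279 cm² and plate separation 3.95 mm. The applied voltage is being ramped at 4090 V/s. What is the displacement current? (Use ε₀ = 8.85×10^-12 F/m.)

C = ε₀A/d = (8.85×10^-12)(0.0279)/(3.95×10^-3) = 6.251×10^-11 F.
I_d = C dV/dt = (6.251×10^-11)(4090) = 2.56×10^-7 A.

2.56×10^-7 A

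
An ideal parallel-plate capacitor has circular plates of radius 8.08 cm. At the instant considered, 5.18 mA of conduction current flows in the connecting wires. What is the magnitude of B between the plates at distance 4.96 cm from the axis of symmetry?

Between the plates the displacement current equals the wire current: I_d = 5.18 mA = 5.18×10^-3 A.
∮B·dl = μ₀ I_d,enc with I_d,enc = I_d r²/R² = 1.952×10^-3 A; so B = μ₀ I_d,enc/(2πr) = 7.87×10^-9 T.

7.87×10^-9 T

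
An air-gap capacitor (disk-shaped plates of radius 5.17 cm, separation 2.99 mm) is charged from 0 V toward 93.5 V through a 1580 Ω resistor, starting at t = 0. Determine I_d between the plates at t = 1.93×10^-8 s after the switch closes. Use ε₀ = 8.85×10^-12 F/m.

0.0362 A

With C = ε₀A/d = (8.85×10^-12)(8.397×10^-3)/(2.99×10^-3) = 2.485×10^-11 F, the time constant is τ = RC = 3.926×10^-8 s, so t/τ = 0.4916 and e^(−t/τ) = 0.6116.
I_d = I_cond = (V₀/R) e^(−t/τ) = (0.05918)(0.6116) = 0.0362 A.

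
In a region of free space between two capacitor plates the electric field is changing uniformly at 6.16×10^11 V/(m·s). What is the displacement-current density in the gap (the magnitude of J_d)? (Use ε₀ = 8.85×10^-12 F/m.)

The displacement-current density is ε₀ ∂E/∂t = (8.85×10^-12)(6.16×10^11) = 5.45 A/m².

5.45 A/m²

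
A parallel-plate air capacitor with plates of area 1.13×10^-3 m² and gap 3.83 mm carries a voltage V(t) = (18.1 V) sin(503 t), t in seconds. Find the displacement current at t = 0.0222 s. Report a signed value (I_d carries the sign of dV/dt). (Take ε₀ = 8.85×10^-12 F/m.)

4.05×10^-9 A

C = ε₀A/d = (8.85×10^-12)(1.13×10^-3)/(3.83×10^-3) = 2.611×10^-12 F. dV/dt = V₀ω·cos(ωt); at ωt = 11.1666 rad this factor is 0.1702.
I_d = C dV/dt = (2.611×10^-12)(18.1)(503)(0.1702) = 4.05×10^-9 A.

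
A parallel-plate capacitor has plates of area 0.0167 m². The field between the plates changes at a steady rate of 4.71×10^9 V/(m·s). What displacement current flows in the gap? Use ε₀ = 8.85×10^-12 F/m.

6.96×10^-4 A

The displacement current is ε₀ times dΦ_E/dt = ε₀ A dE/dt = (8.85×10^-12)(0.0167)(4.71×10^9) = 6.96×10^-4 A.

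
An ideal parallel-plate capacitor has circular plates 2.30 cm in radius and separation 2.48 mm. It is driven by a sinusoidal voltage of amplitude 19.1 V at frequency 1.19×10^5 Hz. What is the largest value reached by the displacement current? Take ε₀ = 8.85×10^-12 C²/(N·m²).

(dE/dt)_max = V₀ω/d = 5.758×10^9 V/(m·s); ω = 2πf = 7.477×10^5 rad/s.
I_d,max = ε₀ A (dE/dt)_max = (8.85×10^-12)(1.662×10^-3)(5.758×10^9) = 8.47×10^-5 A.

8.47×10^-5 A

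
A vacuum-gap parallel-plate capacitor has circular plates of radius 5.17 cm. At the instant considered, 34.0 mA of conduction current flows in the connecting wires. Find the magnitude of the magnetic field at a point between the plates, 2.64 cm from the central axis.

No conduction current crosses the gap, so I_d there equals the 0.0340 A in the leads.
An Ampèrian loop of radius r encloses a fraction (r/R)² of I_d. Then B·2πr = μ₀ I_d (r/R)², giving B = μ₀ I_d r/(2πR²) = 6.72×10^-8 T.

6.72×10^-8 T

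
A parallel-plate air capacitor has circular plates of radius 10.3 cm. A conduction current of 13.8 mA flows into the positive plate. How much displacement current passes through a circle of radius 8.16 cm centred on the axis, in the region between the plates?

No conduction current crosses the gap, so I_d there equals the 0.0138 A in the leads.
The field is uniform, so I_d,enc = I_d (r/R)² = (0.0138)(8.16/10.3)² = 8.66×10^-3 A.

8.66×10^-3 A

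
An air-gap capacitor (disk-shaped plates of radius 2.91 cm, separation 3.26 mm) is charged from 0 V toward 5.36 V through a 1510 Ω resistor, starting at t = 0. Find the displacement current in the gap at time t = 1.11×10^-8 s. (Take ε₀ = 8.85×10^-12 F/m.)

1.28×10^-3 A

C = ε₀A/d = (8.85×10^-12)(2.660×10^-3)/(3.26×10^-3) = 7.221×10^-12 F, so τ = RC = 1.090×10^-8 s.
The conduction current is I(t) = (V₀/R) e^(−t/τ), and the displacement current between the plates equals it.
t/τ = 1.018; I_d = (5.36/1510) · e^(−1.018) = (3.550×10^-3)(0.3613) = 1.28×10^-3 A.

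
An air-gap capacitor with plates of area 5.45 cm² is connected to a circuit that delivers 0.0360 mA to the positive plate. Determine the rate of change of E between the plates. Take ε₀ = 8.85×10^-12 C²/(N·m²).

By continuity, I_d in the gap equals the 0.0360 mA flowing in the wire.
Inverting I_d = ε₀ A dE/dt gives dE/dt = 3.60×10^-5 / (8.85×10^-12 · 5.45×10^-4) = 7.46×10^9 V/(m·s).

7.46×10^9 V/(m·s)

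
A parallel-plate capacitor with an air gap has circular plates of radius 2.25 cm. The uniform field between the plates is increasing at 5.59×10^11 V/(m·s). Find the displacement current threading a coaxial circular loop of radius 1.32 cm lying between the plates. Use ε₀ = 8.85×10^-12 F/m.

Through the whole plate area (πR² = 1.590×10^-3 m²), I_d = ε₀ πR² dE/dt = 7.866×10^-3 A.
The field is uniform, so I_d,enc = I_d (r/R)² = (7.866×10^-3)(1.32/2.25)² = 2.71×10^-3 A.

2.71×10^-3 A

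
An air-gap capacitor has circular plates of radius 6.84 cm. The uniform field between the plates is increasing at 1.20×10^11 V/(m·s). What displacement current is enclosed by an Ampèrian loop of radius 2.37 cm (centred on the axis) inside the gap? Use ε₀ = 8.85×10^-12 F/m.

1.87×10^-3 A

Through the whole plate area (πR² = 0.01470 m²), I_d = ε₀ πR² dE/dt = 0.01561 A.
The field is uniform, so I_d,enc = I_d (r/R)² = (0.01561)(2.37/6.84)² = 1.87×10^-3 A.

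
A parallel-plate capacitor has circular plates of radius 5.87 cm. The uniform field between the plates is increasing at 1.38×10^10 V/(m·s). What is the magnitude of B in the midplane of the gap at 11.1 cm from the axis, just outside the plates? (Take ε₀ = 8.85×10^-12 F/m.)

Through the whole plate area (πR² = 0.01082 m²), I_d = ε₀ πR² dE/dt = 1.321×10^-3 A.
For r ≥ R the full I_d is enclosed: B = μ₀ I_d/(2πr) = (4π×10^-7)(1.321×10^-3)/(2π·0.111) = 2.38×10^-9 T.

2.38×10^-9 T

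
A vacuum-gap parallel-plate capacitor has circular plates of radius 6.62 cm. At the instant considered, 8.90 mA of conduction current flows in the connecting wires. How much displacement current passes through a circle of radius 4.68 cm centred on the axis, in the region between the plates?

Between the plates the displacement current equals the wire current: I_d = 8.90 mA = 8.90×10^-3 A.
The field is uniform, so I_d,enc = I_d (r/R)² = (8.90×10^-3)(4.68/6.62)² = 4.45×10^-3 A.

4.45×10^-3 A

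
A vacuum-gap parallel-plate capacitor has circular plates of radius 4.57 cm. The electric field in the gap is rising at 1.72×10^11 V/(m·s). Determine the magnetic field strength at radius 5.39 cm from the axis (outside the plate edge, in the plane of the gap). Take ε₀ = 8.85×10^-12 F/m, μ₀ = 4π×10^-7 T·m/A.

I_d = ε₀ dΦ_E/dt = ε₀ πR² (dE/dt) = (8.85×10^-12)(6.561×10^-3)(1.72×10^11) = 9.987×10^-3 A through the full plate area.
Outside the plates the loop encloses all of I_d, so B·2πr = μ₀ I_d and B = 3.71×10^-8 T.

3.71×10^-8 T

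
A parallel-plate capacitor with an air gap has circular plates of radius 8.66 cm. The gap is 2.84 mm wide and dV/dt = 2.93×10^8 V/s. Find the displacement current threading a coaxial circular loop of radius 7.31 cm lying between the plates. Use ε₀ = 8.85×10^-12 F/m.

dE/dt = (dV/dt)/d = 1.032×10^11 V/(m·s); I_d = ε₀(πR²)(dE/dt) = (8.85×10^-12)(0.02356)(1.032×10^11) = 0.02152 A.
Through an area πr² the displacement current is I_d·(πr²/πR²) = I_d (r/R)² = 0.0153 A.

0.0153 A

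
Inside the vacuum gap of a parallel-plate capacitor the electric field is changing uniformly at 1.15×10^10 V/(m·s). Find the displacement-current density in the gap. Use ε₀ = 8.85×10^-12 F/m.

The displacement-current density is ε₀ ∂E/∂t = (8.85×10^-12)(1.15×10^10) = 0.102 A/m².

0.102 A/m²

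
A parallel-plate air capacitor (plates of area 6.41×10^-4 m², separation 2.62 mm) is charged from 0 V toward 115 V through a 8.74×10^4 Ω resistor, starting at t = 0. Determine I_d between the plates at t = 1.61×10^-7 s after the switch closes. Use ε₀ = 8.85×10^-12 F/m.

5.62×10^-4 A

C = ε₀A/d = (8.85×10^-12)(6.41×10^-4)/(2.62×10^-3) = 2.165×10^-12 F and τ = RC = 1.892×10^-7 s. I_d in the gap equals the RC charging current.
I_d(t) = (V₀/R) e^(−t/τ) = 1.316×10^-3 · e^(−0.8510) = 5.62×10^-4 A.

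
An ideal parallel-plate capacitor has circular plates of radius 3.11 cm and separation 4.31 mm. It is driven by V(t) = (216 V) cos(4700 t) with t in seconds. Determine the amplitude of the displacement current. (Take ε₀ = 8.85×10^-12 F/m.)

6.33×10^-6 A

C = ε₀A/d = (8.85×10^-12)(3.039×10^-3)/(4.31×10^-3) = 6.240×10^-12 F; ω = 4700 rad/s.
I_d = C dV/dt, so |I_d|_max = C V₀ ω = (6.240×10^-12)(216)(4700) = 6.33×10^-6 A.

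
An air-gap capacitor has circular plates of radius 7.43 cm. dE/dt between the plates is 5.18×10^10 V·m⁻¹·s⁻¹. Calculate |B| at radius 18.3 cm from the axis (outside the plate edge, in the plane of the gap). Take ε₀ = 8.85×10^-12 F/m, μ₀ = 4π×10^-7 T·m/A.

8.69×10^-9 T

Through the whole plate area (πR² = 0.01734 m²), I_d = ε₀ πR² dE/dt = 7.949×10^-3 A.
For r ≥ R the full I_d is enclosed: B = μ₀ I_d/(2πr) = (4π×10^-7)(7.949×10^-3)/(2π·0.183) = 8.69×10^-9 T.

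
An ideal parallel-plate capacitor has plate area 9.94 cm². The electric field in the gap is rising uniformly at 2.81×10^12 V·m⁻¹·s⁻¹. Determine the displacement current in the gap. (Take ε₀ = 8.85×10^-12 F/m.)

The displacement current is ε₀ times dΦ_E/dt = ε₀ A dE/dt = (8.85×10^-12)(9.94×10^-4)(2.81×10^12) = 0.0247 A.

0.0247 A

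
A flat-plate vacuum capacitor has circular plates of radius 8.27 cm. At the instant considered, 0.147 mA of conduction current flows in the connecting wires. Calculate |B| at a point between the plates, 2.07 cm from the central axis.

Between the plates the displacement current equals the wire current: I_d = 0.147 mA = 1.47×10^-4 A.
An Ampèrian loop of radius r encloses a fraction (r/R)² of I_d. Then B·2πr = μ₀ I_d (r/R)², giving B = μ₀ I_d r/(2πR²) = 8.90×10^-11 T.

8.90×10^-11 T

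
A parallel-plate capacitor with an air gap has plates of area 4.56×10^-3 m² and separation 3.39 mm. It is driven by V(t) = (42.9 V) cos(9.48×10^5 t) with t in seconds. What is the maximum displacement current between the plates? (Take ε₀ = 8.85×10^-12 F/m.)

4.84×10^-4 A

The displacement current equals the conduction current C dV/dt, which peaks at C V₀ ω.
With C = ε₀A/d = (8.85×10^-12)(4.56×10^-3)/(3.39×10^-3) = 1.190×10^-11 F and ω = 9.48×10^5 rad/s, I_d,max = (1.190×10^-11)(42.9)(9.48×10^5) = 4.84×10^-4 A.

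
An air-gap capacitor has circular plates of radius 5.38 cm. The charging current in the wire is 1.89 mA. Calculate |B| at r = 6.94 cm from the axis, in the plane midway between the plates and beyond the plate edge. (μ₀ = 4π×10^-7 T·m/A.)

No conduction current crosses the gap, so I_d there equals the 1.89×10^-3 A in the leads.
With r > R the enclosed displacement current is the full I_d; B = μ₀ I_d / (2πr) = 5.45×10^-9 T.

5.45×10^-9 T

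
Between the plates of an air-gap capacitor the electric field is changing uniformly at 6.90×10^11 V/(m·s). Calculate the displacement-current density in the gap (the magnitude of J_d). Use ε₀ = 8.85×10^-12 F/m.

6.11 A/m²

J_d = ε₀ dE/dt = (8.85×10^-12)(6.90×10^11) = 6.11 A/m².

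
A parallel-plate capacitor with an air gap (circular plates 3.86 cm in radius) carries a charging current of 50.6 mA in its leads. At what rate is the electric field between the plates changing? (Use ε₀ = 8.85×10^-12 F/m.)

1.22×10^12 V/(m·s)

By continuity, I_d in the gap equals the 50.6 mA flowing in the wire.
Then dE/dt = I_d/(ε₀A) = 1.22×10^12 V/(m·s).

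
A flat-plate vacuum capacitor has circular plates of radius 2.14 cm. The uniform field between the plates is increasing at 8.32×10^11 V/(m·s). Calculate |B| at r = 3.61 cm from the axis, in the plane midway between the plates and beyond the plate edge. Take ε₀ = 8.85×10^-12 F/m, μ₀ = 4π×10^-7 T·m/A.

5.87×10^-8 T

I_d = ε₀ dΦ_E/dt = ε₀ πR² (dE/dt) = (8.85×10^-12)(1.439×10^-3)(8.32×10^11) = 0.01060 A through the full plate area.
With r > R the enclosed displacement current is the full I_d; B = μ₀ I_d / (2πr) = 5.87×10^-8 T.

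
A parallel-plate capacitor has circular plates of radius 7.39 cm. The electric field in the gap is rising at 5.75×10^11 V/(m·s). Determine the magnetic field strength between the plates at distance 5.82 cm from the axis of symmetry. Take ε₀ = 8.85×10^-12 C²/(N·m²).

1.86×10^-7 T

Through the whole plate area (πR² = 0.01716 m²), I_d = ε₀ πR² dE/dt = 0.08732 A.
For r < R the Ampère–Maxwell law gives B(2πr) = μ₀ I_d (r²/R²), so B = μ₀ I_d r/(2πR²) = (4π×10^-7)(0.08732)(0.0582)/(2π·0.0739²) = 1.86×10^-7 T.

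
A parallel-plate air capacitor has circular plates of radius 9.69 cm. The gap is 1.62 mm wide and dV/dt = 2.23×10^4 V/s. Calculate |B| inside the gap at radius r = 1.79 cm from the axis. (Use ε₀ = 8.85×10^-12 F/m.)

1.37×10^-12 T

dE/dt = (dV/dt)/d = 1.377×10^7 V/(m·s); I_d = ε₀(πR²)(dE/dt) = (8.85×10^-12)(0.02950)(1.377×10^7) = 3.595×10^-6 A.
∮B·dl = μ₀ I_d,enc with I_d,enc = I_d r²/R² = 1.227×10^-7 A; so B = μ₀ I_d,enc/(2πr) = 1.37×10^-12 T.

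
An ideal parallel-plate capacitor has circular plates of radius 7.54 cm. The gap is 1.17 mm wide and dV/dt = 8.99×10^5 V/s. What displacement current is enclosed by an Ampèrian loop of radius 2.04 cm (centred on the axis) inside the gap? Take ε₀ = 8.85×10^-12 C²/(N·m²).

I_d = C dV/dt with C = ε₀πR²/d = 1.351×10^-10 F, so I_d = (1.351×10^-10)(8.99×10^5) = 1.215×10^-4 A.
Through an area πr² the displacement current is I_d·(πr²/πR²) = I_d (r/R)² = 8.89×10^-6 A.

8.89×10^-6 A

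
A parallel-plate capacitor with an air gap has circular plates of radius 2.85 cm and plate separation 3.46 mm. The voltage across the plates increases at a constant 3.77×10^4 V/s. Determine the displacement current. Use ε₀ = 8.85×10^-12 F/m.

E = V/d so dE/dt = (dV/dt)/d = 1.090×10^7 V/(m·s), and I_d = ε₀ A dE/dt = (8.85×10^-12)(2.552×10^-3)(1.090×10^7) = 2.46×10^-7 A.

2.46×10^-7 A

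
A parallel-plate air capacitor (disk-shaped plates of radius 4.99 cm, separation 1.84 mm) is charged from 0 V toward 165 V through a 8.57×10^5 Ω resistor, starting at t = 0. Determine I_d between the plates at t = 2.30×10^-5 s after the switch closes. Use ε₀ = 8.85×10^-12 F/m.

9.43×10^-5 A

C = ε₀A/d = (8.85×10^-12)(7.823×10^-3)/(1.84×10^-3) = 3.763×10^-11 F, so τ = RC = 3.225×10^-5 s.
The conduction current is I(t) = (V₀/R) e^(−t/τ), and the displacement current between the plates equals it.
t/τ = 0.7132; I_d = (165/8.57×10^5) · e^(−0.7132) = (1.925×10^-4)(0.4901) = 9.43×10^-5 A.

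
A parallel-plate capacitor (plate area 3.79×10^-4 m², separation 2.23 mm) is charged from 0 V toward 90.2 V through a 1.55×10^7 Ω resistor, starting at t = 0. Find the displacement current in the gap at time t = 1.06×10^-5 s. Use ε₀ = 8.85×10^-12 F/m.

C = ε₀A/d = (8.85×10^-12)(3.79×10^-4)/(2.23×10^-3) = 1.504×10^-12 F, so τ = RC = 2.331×10^-5 s.
The conduction current is I(t) = (V₀/R) e^(−t/τ), and the displacement current between the plates equals it.
t/τ = 0.4547; I_d = (90.2/1.55×10^7) · e^(−0.4547) = (5.819×10^-6)(0.6346) = 3.69×10^-6 A.

3.69×10^-6 A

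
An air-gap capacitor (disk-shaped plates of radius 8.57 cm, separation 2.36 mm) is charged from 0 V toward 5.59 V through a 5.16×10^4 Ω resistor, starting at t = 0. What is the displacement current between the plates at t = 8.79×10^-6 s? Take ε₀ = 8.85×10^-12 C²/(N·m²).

1.51×10^-5 A

With C = ε₀A/d = (8.85×10^-12)(0.02307)/(2.36×10^-3) = 8.651×10^-11 F, the time constant is τ = RC = 4.464×10^-6 s, so t/τ = 1.969 and e^(−t/τ) = 0.1396.
I_d = I_cond = (V₀/R) e^(−t/τ) = (1.083×10^-4)(0.1396) = 1.51×10^-5 A.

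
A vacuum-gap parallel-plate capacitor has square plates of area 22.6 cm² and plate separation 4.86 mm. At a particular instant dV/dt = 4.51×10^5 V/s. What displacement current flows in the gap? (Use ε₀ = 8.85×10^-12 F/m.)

E = V/d so dE/dt = (dV/dt)/d = 9.280×10^7 V/(m·s), and I_d = ε₀ A dE/dt = (8.85×10^-12)(2.26×10^-3)(9.280×10^7) = 1.86×10^-6 A.

1.86×10^-6 A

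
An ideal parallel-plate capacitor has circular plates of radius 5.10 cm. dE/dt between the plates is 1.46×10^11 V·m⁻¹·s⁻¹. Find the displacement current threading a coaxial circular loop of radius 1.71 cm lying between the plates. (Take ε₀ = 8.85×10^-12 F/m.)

Through the whole plate area (πR² = 8.171×10^-3 m²), I_d = ε₀ πR² dE/dt = 0.01056 A.
Through an area πr² the displacement current is I_d·(πr²/πR²) = I_d (r/R)² = 1.19×10^-3 A.

1.19×10^-3 A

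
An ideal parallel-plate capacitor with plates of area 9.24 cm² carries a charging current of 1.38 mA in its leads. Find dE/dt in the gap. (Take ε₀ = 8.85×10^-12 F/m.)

1.69×10^11 V/(m·s)

By continuity, I_d in the gap equals the 1.38 mA flowing in the wire.
Inverting I_d = ε₀ A dE/dt gives dE/dt = 1.38×10^-3 / (8.85×10^-12 · 9.24×10^-4) = 1.69×10^11 V/(m·s).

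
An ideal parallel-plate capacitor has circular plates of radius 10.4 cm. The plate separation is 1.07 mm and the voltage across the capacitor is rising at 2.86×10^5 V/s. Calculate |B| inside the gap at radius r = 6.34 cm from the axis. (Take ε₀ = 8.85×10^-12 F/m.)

I_d = C dV/dt with C = ε₀πR²/d = 2.810×10^-10 F, so I_d = (2.810×10^-10)(2.86×10^5) = 8.037×10^-5 A.
For r < R the Ampère–Maxwell law gives B(2πr) = μ₀ I_d (r²/R²), so B = μ₀ I_d r/(2πR²) = (4π×10^-7)(8.037×10^-5)(0.0634)/(2π·0.104²) = 9.42×10^-11 T.

9.42×10^-11 T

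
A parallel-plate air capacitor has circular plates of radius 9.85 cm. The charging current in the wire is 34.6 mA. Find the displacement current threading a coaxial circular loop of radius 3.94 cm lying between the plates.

5.54×10^-3 A

Between the plates the displacement current equals the wire current: I_d = 34.6 mA = 0.0346 A.
Since J_d is uniform, the enclosed fraction is (r/R)² = 0.1600, giving I_d,enc = 5.54×10^-3 A.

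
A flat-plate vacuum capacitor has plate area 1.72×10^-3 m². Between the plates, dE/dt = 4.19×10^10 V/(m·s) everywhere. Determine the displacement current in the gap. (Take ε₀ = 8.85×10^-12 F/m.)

With a uniform field, Φ_E = EA, so I_d = ε₀ A dE/dt = 6.38×10^-4 A.

6.38×10^-4 A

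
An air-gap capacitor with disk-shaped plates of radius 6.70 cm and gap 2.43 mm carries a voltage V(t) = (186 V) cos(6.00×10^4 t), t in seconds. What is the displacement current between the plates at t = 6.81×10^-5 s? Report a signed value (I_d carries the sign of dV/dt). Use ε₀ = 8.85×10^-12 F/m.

4.64×10^-4 A

dV/dt = (186)(6.00×10^4)·−sin(4.086) = 9.041×10^6 V/s.
I_d = C dV/dt with C = ε₀A/d = (8.85×10^-12)(0.01410)/(2.43×10^-3) = 5.135×10^-11 F, so I_d = (5.135×10^-11)(9.041×10^6) = 4.64×10^-4 A.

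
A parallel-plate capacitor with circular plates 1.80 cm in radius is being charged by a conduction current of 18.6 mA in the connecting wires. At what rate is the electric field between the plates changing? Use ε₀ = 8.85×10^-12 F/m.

By continuity, I_d in the gap equals the 18.6 mA flowing in the wire.
Since I_d = ε₀ A dE/dt, dE/dt = I_d/(ε₀A) = (0.0186)/((8.85×10^-12)(1.018×10^-3)) = 2.06×10^12 V/(m·s).

2.06×10^12 V/(m·s)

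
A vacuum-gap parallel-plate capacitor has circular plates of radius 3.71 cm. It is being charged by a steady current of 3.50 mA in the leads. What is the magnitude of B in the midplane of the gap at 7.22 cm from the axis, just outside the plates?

9.70×10^-9 T

No conduction current crosses the gap, so I_d there equals the 3.50×10^-3 A in the leads.
With r > R the enclosed displacement current is the full I_d; B = μ₀ I_d / (2πr) = 9.70×10^-9 T.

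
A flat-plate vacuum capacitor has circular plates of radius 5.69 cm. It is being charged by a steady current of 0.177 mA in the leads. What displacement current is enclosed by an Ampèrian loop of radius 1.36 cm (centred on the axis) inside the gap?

1.01×10^-5 A

Between the plates the displacement current equals the wire current: I_d = 0.177 mA = 1.77×10^-4 A.
Since J_d is uniform, the enclosed fraction is (r/R)² = 0.05713, giving I_d,enc = 1.01×10^-5 A.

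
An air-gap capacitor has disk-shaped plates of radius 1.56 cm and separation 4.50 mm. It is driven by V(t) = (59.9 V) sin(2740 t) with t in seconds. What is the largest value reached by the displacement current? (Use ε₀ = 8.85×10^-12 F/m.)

The displacement current equals the conduction current C dV/dt, which peaks at C V₀ ω.
With C = ε₀A/d = (8.85×10^-12)(7.645×10^-4)/(4.50×10^-3) = 1.504×10^-12 F and ω = 2740 rad/s, I_d,max = (1.504×10^-12)(59.9)(2740) = 2.47×10^-7 A.

2.47×10^-7 A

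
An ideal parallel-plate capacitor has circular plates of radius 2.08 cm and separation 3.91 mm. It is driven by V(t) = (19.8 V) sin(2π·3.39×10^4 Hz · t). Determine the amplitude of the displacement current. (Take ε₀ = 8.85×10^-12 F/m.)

(dE/dt)_max = V₀ω/d = 1.079×10^9 V/(m·s); ω = 2πf = 2.130×10^5 rad/s.
I_d,max = ε₀ A (dE/dt)_max = (8.85×10^-12)(1.359×10^-3)(1.079×10^9) = 1.30×10^-5 A.

1.30×10^-5 A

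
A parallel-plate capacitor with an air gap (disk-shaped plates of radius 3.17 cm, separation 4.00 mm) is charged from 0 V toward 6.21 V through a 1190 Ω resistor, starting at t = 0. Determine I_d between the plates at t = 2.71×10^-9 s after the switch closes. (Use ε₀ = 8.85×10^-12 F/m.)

C = ε₀A/d = (8.85×10^-12)(3.157×10^-3)/(4.00×10^-3) = 6.985×10^-12 F, so τ = RC = 8.312×10^-9 s.
The conduction current is I(t) = (V₀/R) e^(−t/τ), and the displacement current between the plates equals it.
t/τ = 0.3260; I_d = (6.21/1190) · e^(−0.3260) = (5.218×10^-3)(0.7218) = 3.77×10^-3 A.

3.77×10^-3 A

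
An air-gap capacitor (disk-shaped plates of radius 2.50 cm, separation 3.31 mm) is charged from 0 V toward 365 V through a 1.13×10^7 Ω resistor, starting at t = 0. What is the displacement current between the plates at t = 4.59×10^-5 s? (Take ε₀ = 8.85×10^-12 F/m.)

With C = ε₀A/d = (8.85×10^-12)(1.963×10^-3)/(3.31×10^-3) = 5.249×10^-12 F, the time constant is τ = RC = 5.931×10^-5 s, so t/τ = 0.7739 and e^(−t/τ) = 0.4612.
I_d = I_cond = (V₀/R) e^(−t/τ) = (3.230×10^-5)(0.4612) = 1.49×10^-5 A.

1.49×10^-5 A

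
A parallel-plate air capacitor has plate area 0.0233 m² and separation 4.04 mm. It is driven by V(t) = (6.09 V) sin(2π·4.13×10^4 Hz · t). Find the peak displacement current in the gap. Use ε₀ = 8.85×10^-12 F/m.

The displacement current equals the conduction current C dV/dt, which peaks at C V₀ ω.
With C = ε₀A/d = (8.85×10^-12)(0.0233)/(4.04×10^-3) = 5.104×10^-11 F and ω = 2πf = 2.595×10^5 rad/s, I_d,max = (5.104×10^-11)(6.09)(2.595×10^5) = 8.07×10^-5 A.

8.07×10^-5 A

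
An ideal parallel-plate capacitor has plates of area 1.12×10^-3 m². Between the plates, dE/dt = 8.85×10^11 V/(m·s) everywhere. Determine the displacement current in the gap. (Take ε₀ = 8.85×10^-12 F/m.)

The displacement current is ε₀ times dΦ_E/dt = ε₀ A dE/dt = (8.85×10^-12)(1.12×10^-3)(8.85×10^11) = 8.77×10^-3 A.

8.77×10^-3 A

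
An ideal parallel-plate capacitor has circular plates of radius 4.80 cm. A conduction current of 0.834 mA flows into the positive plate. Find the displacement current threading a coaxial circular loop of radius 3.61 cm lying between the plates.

No conduction current crosses the gap, so I_d there equals the 8.34×10^-4 A in the leads.
The field is uniform, so I_d,enc = I_d (r/R)² = (8.34×10^-4)(3.61/4.80)² = 4.72×10^-4 A.

4.72×10^-4 A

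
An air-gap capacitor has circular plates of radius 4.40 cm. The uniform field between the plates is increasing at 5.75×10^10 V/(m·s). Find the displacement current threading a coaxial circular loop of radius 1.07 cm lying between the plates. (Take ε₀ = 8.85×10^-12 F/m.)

I_d = ε₀ dΦ_E/dt = ε₀ πR² (dE/dt) = (8.85×10^-12)(6.082×10^-3)(5.75×10^10) = 3.095×10^-3 A through the full plate area.
Through an area πr² the displacement current is I_d·(πr²/πR²) = I_d (r/R)² = 1.83×10^-4 A.

1.83×10^-4 A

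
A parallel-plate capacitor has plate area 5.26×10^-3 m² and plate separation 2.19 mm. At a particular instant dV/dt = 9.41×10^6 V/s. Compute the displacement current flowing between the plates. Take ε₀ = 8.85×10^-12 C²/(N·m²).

The field between the plates is E = V/d, so dE/dt = (9.41×10^6)/(2.19×10^-3 m) = 4.297×10^9 V/(m·s).
I_d = ε₀ A (dE/dt) = (8.85×10^-12)(5.26×10^-3)(4.297×10^9) = 2.00×10^-4 A.

2.00×10^-4 A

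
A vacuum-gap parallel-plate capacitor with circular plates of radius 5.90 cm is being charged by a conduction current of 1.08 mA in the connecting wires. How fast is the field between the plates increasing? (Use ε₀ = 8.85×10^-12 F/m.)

1.12×10^10 V/(m·s)

Charge continuity gives I_d = I = 1.08×10^-3 A between the plates.
Inverting I_d = ε₀ A dE/dt gives dE/dt = 1.08×10^-3 / (8.85×10^-12 · 0.01094) = 1.12×10^10 V/(m·s).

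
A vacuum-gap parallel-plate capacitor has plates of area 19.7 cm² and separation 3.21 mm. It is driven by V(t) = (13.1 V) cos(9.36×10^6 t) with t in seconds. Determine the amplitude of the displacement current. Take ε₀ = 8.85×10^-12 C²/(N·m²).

6.66×10^-4 A

(dE/dt)_max = V₀ω/d = 3.820×10^10 V/(m·s); ω = 9.36×10^6 rad/s.
I_d,max = ε₀ A (dE/dt)_max = (8.85×10^-12)(1.97×10^-3)(3.820×10^10) = 6.66×10^-4 A.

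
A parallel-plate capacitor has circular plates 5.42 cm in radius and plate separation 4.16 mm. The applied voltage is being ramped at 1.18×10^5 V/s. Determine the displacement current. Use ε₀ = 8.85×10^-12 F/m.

2.32×10^-6 A

The field between the plates is E = V/d, so dE/dt = (1.18×10^5)/(4.16×10^-3 m) = 2.837×10^7 V/(m·s).
I_d = ε₀ A (dE/dt) = (8.85×10^-12)(9.229×10^-3)(2.837×10^7) = 2.32×10^-6 A.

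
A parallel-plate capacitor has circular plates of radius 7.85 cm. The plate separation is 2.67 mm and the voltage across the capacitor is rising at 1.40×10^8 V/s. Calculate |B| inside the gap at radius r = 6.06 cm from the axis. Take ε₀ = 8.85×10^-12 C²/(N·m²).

1.77×10^-8 T

With E = V/d, dE/dt = 5.243×10^10 V/(m·s) and πR² = 0.01936 m², giving I_d = ε₀ πR² dE/dt = 8.983×10^-3 A.
For r < R the Ampère–Maxwell law gives B(2πr) = μ₀ I_d (r²/R²), so B = μ₀ I_d r/(2πR²) = (4π×10^-7)(8.983×10^-3)(0.0606)/(2π·0.0785²) = 1.77×10^-8 T.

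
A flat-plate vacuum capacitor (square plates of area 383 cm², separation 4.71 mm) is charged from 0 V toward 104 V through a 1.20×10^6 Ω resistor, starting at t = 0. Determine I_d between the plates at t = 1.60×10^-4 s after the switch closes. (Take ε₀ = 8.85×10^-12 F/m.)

C = ε₀A/d = (8.85×10^-12)(0.0383)/(4.71×10^-3) = 7.196×10^-11 F and τ = RC = 8.635×10^-5 s. I_d in the gap equals the RC charging current.
I_d(t) = (V₀/R) e^(−t/τ) = 8.667×10^-5 · e^(−1.853) = 1.36×10^-5 A.

1.36×10^-5 A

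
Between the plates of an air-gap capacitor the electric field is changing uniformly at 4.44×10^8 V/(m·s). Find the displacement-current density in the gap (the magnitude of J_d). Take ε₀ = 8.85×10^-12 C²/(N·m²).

3.93×10^-3 A/m²

The displacement-current density is ε₀ ∂E/∂t = (8.85×10^-12)(4.44×10^8) = 3.93×10^-3 A/m².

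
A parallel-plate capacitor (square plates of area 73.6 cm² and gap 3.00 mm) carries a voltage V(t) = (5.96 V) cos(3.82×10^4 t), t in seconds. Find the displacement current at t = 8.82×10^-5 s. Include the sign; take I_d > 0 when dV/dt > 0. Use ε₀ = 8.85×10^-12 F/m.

dV/dt = (5.96)(3.82×10^4)·−sin(3.36924) = 5.138×10^4 V/s.
I_d = C dV/dt with C = ε₀A/d = (8.85×10^-12)(7.36×10^-3)/(3.00×10^-3) = 2.171×10^-11 F, so I_d = (2.171×10^-11)(5.138×10^4) = 1.12×10^-6 A.

1.12×10^-6 A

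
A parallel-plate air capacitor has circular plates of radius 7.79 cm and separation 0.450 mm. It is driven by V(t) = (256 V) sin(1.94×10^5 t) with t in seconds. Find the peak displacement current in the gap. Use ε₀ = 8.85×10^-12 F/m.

(dE/dt)_max = V₀ω/d = 1.104×10^11 V/(m·s); ω = 1.94×10^5 rad/s.
I_d,max = ε₀ A (dE/dt)_max = (8.85×10^-12)(0.01906)(1.104×10^11) = 0.0186 A.

0.0186 A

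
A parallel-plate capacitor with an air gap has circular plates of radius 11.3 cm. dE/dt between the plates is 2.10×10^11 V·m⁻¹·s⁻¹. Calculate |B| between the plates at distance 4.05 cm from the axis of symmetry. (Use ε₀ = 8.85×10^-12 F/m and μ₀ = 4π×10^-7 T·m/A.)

4.73×10^-8 T

I_d = ε₀ dΦ_E/dt = ε₀ πR² (dE/dt) = (8.85×10^-12)(0.04011)(2.10×10^11) = 0.07454 A through the full plate area.
∮B·dl = μ₀ I_d,enc with I_d,enc = I_d r²/R² = 9.575×10^-3 A; so B = μ₀ I_d,enc/(2πr) = 4.73×10^-8 T.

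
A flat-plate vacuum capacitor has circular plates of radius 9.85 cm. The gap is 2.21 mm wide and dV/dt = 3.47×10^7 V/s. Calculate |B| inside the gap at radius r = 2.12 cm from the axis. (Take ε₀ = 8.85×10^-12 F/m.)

I_d = C dV/dt with C = ε₀πR²/d = 1.221×10^-10 F, so I_d = (1.221×10^-10)(3.47×10^7) = 4.237×10^-3 A.
An Ampèrian loop of radius r encloses a fraction (r/R)² of I_d. Then B·2πr = μ₀ I_d (r/R)², giving B = μ₀ I_d r/(2πR²) = 1.85×10^-9 T.

1.85×10^-9 T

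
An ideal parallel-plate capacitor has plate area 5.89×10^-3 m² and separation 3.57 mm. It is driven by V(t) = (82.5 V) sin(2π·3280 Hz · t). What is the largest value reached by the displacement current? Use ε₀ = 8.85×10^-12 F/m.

2.48×10^-5 A

(dE/dt)_max = V₀ω/d = 4.763×10^8 V/(m·s); ω = 2πf = 2.061×10^4 rad/s.
I_d,max = ε₀ A (dE/dt)_max = (8.85×10^-12)(5.89×10^-3)(4.763×10^8) = 2.48×10^-5 A.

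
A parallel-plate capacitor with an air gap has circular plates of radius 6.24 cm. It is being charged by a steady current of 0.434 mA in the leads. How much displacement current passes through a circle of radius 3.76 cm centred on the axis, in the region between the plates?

1.58×10^-4 A

By continuity the displacement current in the gap matches the conduction current: I_d = 4.34×10^-4 A.
The field is uniform, so I_d,enc = I_d (r/R)² = (4.34×10^-4)(3.76/6.24)² = 1.58×10^-4 A.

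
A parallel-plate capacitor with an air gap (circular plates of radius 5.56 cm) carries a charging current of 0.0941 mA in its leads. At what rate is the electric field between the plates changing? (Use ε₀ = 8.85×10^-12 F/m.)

1.09×10^9 V/(m·s)

By continuity, I_d in the gap equals the 0.0941 mA flowing in the wire.
Inverting I_d = ε₀ A dE/dt gives dE/dt = 9.41×10^-5 / (8.85×10^-12 · 9.712×10^-3) = 1.09×10^9 V/(m·s).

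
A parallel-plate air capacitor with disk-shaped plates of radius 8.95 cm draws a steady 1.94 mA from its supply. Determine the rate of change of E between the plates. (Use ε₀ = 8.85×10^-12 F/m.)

8.71×10^9 V/(m·s)

The displacement current between the plates equals the conduction current, I_d = 1.94 mA.
Then dE/dt = I_d/(ε₀A) = 8.71×10^9 V/(m·s).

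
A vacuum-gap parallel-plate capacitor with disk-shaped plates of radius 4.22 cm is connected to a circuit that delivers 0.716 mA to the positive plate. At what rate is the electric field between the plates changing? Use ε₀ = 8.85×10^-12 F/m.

1.45×10^10 V/(m·s)

The displacement current between the plates equals the conduction current, I_d = 0.716 mA.
Inverting I_d = ε₀ A dE/dt gives dE/dt = 7.16×10^-4 / (8.85×10^-12 · 5.595×10^-3) = 1.45×10^10 V/(m·s).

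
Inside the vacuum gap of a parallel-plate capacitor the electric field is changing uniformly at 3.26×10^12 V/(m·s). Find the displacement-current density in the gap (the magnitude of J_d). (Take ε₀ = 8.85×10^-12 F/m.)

J_d = ε₀ ∂E/∂t, so J_d = 28.9 A/m².

28.9 A/m²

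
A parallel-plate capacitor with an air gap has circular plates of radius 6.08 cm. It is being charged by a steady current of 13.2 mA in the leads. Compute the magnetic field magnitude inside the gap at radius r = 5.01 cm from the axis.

3.58×10^-8 T

By continuity the displacement current in the gap matches the conduction current: I_d = 0.0132 A.
For r < R the Ampère–Maxwell law gives B(2πr) = μ₀ I_d (r²/R²), so B = μ₀ I_d r/(2πR²) = (4π×10^-7)(0.0132)(0.0501)/(2π·0.0608²) = 3.58×10^-8 T.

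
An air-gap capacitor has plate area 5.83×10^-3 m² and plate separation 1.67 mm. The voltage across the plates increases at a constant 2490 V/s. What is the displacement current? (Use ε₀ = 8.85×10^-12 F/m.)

7.69×10^-8 A

The field between the plates is E = V/d, so dE/dt = (2490)/(1.67×10^-3 m) = 1.491×10^6 V/(m·s).
I_d = ε₀ A (dE/dt) = (8.85×10^-12)(5.83×10^-3)(1.491×10^6) = 7.69×10^-8 A.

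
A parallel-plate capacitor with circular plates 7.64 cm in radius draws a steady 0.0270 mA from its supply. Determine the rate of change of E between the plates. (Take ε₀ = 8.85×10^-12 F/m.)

Charge continuity gives I_d = I = 2.70×10^-5 A between the plates.
Inverting I_d = ε₀ A dE/dt gives dE/dt = 2.70×10^-5 / (8.85×10^-12 · 0.01834) = 1.66×10^8 V/(m·s).

1.66×10^8 V/(m·s)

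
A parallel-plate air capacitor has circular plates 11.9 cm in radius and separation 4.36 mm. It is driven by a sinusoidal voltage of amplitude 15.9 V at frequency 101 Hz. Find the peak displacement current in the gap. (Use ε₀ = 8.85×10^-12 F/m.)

C = ε₀A/d = (8.85×10^-12)(0.04449)/(4.36×10^-3) = 9.031×10^-11 F; ω = 2πf = 634.6 rad/s.
I_d = C dV/dt, so |I_d|_max = C V₀ ω = (9.031×10^-11)(15.9)(634.6) = 9.11×10^-7 A.

9.11×10^-7 A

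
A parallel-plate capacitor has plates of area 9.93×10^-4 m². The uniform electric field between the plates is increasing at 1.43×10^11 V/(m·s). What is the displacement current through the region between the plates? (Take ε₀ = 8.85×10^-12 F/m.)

With a uniform field, Φ_E = EA, so I_d = ε₀ A dE/dt = 1.26×10^-3 A.

1.26×10^-3 A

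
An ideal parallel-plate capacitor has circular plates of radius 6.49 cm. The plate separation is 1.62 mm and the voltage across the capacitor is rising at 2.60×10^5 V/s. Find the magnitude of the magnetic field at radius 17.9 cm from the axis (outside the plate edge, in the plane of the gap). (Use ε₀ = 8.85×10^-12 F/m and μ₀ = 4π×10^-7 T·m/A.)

dE/dt = (dV/dt)/d = 1.605×10^8 V/(m·s); I_d = ε₀(πR²)(dE/dt) = (8.85×10^-12)(0.01323)(1.605×10^8) = 1.879×10^-5 A.
For r ≥ R the full I_d is enclosed: B = μ₀ I_d/(2πr) = (4π×10^-7)(1.879×10^-5)/(2π·0.179) = 2.10×10^-11 T.

2.10×10^-11 T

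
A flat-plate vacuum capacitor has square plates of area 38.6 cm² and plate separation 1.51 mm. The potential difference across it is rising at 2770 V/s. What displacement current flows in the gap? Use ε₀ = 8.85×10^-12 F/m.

6.27×10^-8 A

E = V/d so dE/dt = (dV/dt)/d = 1.834×10^6 V/(m·s), and I_d = ε₀ A dE/dt = (8.85×10^-12)(3.86×10^-3)(1.834×10^6) = 6.27×10^-8 A.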